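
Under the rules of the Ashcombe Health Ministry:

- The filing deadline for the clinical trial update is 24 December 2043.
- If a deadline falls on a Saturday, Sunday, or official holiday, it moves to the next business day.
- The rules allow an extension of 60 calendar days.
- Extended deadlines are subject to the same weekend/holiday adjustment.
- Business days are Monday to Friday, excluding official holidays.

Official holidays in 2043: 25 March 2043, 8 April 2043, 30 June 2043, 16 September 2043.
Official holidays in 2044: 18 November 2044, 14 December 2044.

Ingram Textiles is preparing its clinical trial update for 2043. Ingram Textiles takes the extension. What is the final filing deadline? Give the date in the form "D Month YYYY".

22 February 2044

The statutory due date is 24 December 2043.
24 December 2043 (Thursday) is already a business day.
The 60-calendar-day extension moves the deadline from 24 December 2043 to 22 February 2044.
22 February 2044 falls on a Monday, which is a business day, so no adjustment is needed.
Final deadline: 22 February 2044.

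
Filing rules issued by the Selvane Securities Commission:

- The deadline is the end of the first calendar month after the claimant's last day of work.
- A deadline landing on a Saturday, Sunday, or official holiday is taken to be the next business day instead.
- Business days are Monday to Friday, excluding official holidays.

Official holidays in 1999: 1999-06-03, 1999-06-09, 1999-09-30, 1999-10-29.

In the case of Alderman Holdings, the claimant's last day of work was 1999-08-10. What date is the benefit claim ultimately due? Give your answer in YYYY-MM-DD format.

1999-10-01

The first month after 1999-08-10 is September 1999, whose last day is 1999-09-30.
1999-09-30 is a listed holiday; the next business day is 1999-10-01 (Friday).
The final due date is 1999-10-01.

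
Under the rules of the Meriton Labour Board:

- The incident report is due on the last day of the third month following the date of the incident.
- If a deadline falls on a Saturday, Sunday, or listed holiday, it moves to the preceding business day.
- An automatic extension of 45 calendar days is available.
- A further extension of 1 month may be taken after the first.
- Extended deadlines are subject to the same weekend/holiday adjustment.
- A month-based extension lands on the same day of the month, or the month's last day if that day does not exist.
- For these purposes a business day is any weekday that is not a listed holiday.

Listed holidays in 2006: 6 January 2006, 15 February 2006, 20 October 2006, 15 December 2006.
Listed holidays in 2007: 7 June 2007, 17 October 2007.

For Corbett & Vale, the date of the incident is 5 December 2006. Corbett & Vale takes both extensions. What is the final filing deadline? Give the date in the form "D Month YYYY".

14 June 2007

3 months after 5 December 2006 is March 2007; that month ends on 31 March 2007.
31 March 2007 falls on a Saturday. Rolling to the preceding business day gives 30 March 2007, a Friday.
Applying the 45-calendar-day extension: 30 March 2007 + 45 days = 14 May 2007.
14 May 2007 falls on a Monday, which is a business day, so no adjustment is needed.
The 1 month extension carries 14 May 2007 to 14 June 2007.
14 June 2007 (Thursday) is already a business day.
Final deadline: 14 June 2007.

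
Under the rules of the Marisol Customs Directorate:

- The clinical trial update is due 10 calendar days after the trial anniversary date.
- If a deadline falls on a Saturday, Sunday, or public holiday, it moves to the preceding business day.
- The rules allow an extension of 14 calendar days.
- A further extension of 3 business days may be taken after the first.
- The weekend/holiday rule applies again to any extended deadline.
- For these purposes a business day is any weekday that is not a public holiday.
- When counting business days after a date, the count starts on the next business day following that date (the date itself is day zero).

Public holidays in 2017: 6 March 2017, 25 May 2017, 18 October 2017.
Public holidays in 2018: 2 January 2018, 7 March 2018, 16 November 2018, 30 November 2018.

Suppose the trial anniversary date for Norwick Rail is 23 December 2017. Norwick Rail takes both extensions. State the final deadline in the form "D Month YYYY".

Trigger date 23 December 2017 + 10 calendar days = 2 January 2018.
2 January 2018 falls on a listed holiday. Rolling to the preceding business day gives 1 January 2018, a Monday.
Add the 14 calendar-day extension to 1 January 2018: 15 January 2018.
15 January 2018 is a Monday and not a listed holiday, so it stands.
Counting 3 further business days from 15 January 2018 reaches 18 January 2018.
18 January 2018 is a Thursday and not a listed holiday, so it stands.
The final due date is 18 January 2018.

18 January 2018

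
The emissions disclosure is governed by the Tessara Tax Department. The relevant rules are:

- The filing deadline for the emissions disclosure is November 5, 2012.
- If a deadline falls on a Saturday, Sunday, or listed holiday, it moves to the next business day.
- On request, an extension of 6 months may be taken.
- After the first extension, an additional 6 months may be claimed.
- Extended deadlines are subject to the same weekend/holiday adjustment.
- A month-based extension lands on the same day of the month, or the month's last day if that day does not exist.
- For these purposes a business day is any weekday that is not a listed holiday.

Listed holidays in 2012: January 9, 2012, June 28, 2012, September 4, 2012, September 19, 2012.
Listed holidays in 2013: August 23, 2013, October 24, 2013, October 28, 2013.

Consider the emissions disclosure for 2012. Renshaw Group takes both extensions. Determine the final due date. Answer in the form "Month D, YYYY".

November 6, 2013

The stated deadline is November 5, 2012.
November 5, 2012 is a Monday and not a listed holiday, so it stands.
The 6 months extension carries November 5, 2012 to May 5, 2013.
May 5, 2013 is a Sunday; the next business day is May 6, 2013 (Monday).
The 6 months extension carries May 6, 2013 to November 6, 2013.
November 6, 2013 (Wednesday) is already a business day.
Final deadline: November 6, 2013.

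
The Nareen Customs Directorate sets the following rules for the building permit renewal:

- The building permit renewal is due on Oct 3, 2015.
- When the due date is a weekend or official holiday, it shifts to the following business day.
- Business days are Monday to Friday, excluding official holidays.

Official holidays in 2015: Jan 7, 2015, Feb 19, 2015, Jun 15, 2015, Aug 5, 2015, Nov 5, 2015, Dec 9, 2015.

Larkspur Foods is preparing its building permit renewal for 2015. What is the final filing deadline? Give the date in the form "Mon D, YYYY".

Oct 5, 2015

The stated deadline is Oct 3, 2015.
Oct 3, 2015 is a Saturday, so it moves to the next business day, Oct 5, 2015 (Monday).
Deadline: Oct 5, 2015.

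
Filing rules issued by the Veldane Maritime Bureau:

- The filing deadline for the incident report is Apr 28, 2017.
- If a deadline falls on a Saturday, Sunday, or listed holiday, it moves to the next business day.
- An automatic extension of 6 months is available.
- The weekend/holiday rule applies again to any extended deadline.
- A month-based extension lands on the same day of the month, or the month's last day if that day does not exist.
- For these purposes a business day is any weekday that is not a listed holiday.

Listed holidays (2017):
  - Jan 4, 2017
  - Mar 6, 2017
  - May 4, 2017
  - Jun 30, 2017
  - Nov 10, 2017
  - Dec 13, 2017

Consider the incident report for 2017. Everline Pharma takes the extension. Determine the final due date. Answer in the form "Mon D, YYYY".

Oct 30, 2017

Start from the fixed due date, Apr 28, 2017.
Apr 28, 2017 falls on a Friday, which is a business day, so no adjustment is needed.
The 6 months extension carries Apr 28, 2017 to Oct 28, 2017.
Because Oct 28, 2017 is a Saturday, the deadline becomes Oct 30, 2017 (Monday).
So the filing is due Oct 30, 2017.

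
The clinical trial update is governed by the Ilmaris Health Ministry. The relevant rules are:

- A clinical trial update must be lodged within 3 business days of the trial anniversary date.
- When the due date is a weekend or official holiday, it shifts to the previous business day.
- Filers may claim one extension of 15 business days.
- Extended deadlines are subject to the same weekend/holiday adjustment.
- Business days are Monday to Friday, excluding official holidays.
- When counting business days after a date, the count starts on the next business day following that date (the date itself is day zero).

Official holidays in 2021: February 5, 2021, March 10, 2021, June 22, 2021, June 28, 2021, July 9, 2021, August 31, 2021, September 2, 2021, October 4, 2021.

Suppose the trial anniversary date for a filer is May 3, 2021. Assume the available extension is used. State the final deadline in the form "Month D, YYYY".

Counting 3 business days after May 3, 2021 (skipping weekends and listed holidays) reaches May 6, 2021.
May 6, 2021 (Thursday) is already a business day.
Applying the 15-business-day extension: 15 business days after May 6, 2021 is May 27, 2021.
Since May 27, 2021 is a Thursday and not a holiday, the date is unchanged.
Deadline: May 27, 2021.

May 27, 2021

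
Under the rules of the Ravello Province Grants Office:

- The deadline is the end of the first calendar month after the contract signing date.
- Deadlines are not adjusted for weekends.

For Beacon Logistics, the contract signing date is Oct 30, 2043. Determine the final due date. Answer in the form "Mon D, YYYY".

1 month after Oct 30, 2043 falls in November 2043; the last day of that month is Nov 30, 2043.
Nov 30, 2043 falls on a Monday. The rules make no weekend/holiday allowance, so it remains Nov 30, 2043.
The final due date is Nov 30, 2043.

Nov 30, 2043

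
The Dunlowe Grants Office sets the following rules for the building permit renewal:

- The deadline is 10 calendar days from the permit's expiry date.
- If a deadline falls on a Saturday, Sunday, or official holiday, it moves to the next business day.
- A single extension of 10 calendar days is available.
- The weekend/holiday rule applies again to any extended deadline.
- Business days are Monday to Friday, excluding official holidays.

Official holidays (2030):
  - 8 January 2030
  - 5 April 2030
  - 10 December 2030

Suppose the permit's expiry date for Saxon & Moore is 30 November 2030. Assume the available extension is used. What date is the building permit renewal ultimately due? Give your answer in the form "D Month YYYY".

From 30 November 2030, 10 calendar days later is 10 December 2030.
10 December 2030 falls on a listed holiday. Rolling to the next business day gives 11 December 2030, a Wednesday.
The 10-calendar-day extension moves the deadline from 11 December 2030 to 21 December 2030.
21 December 2030 is a Saturday, so it moves to the next business day, 23 December 2030 (Monday).
Final deadline: 23 December 2030.

23 December 2030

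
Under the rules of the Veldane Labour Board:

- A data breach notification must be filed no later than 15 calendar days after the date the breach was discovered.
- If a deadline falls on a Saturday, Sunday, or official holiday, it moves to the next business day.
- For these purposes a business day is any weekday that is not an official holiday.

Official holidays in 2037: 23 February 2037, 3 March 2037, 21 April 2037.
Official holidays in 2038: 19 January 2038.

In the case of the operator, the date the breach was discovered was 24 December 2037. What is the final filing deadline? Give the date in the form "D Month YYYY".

8 January 2038

Adding 15 calendar days to 24 December 2037 gives 8 January 2038.
8 January 2038 (Friday) is already a business day.
Deadline: 8 January 2038.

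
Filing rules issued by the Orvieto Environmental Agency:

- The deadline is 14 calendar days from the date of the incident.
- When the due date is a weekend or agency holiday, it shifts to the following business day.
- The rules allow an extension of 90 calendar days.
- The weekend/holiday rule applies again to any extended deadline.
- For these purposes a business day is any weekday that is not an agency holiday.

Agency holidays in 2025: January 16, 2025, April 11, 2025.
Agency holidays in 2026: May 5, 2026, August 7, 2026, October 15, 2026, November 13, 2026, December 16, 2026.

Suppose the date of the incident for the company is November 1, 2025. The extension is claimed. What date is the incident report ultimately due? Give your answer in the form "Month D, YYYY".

February 16, 2026

Adding 14 calendar days to November 1, 2025 gives November 15, 2025.
November 15, 2025 falls on a Saturday. Rolling to the next business day gives November 17, 2025, a Monday.
Applying the 90-calendar-day extension: November 17, 2025 + 90 days = February 15, 2026.
February 15, 2026 falls on a Sunday. Rolling to the next business day gives February 16, 2026, a Monday.
Final deadline: February 16, 2026.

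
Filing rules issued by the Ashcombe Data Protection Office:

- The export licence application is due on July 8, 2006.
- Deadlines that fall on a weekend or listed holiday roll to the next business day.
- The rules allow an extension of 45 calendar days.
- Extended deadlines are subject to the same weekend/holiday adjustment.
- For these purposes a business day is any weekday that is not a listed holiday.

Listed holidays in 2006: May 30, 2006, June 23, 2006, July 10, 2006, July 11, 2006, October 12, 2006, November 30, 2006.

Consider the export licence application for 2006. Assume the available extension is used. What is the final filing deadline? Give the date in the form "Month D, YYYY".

August 28, 2006

The stated deadline is July 8, 2006.
July 8, 2006 is a Saturday; the next business day is July 12, 2006 (Wednesday).
With the 45-day extension, July 12, 2006 becomes August 26, 2006.
Because August 26, 2006 is a Saturday, the deadline becomes August 28, 2006 (Monday).
Final deadline: August 28, 2006.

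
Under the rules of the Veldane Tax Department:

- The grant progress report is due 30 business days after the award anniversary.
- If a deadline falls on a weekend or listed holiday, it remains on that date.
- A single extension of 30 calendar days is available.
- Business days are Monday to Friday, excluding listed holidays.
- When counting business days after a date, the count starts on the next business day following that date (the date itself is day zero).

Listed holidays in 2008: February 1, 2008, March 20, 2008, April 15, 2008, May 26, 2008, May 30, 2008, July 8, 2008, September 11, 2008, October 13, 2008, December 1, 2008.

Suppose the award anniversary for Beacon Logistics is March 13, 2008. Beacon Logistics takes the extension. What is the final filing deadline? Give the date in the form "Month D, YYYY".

May 28, 2008

Counting 30 business days after March 13, 2008 (skipping weekends and listed holidays) reaches April 28, 2008.
No adjustment is made for weekends or holidays, so April 28, 2008 stands.
With the 30-day extension, April 28, 2008 becomes May 28, 2008.
May 28, 2008 is a Wednesday; no weekend or holiday adjustment applies.
So the filing is due May 28, 2008.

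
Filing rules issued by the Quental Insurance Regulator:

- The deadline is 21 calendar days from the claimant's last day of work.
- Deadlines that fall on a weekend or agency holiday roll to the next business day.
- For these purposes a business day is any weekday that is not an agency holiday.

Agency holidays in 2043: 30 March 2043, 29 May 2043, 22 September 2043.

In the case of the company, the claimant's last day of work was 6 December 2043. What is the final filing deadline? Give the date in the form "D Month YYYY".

From 6 December 2043, 21 calendar days later is 27 December 2043.
27 December 2043 is a Sunday, so it moves to the next business day, 28 December 2043 (Monday).
The final due date is 28 December 2043.

28 December 2043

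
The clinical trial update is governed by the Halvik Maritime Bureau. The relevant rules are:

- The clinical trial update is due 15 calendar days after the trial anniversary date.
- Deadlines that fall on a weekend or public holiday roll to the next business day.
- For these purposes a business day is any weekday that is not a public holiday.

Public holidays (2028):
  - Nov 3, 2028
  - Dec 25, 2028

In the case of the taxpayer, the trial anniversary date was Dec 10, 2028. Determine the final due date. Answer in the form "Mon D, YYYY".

Dec 26, 2028

Trigger date Dec 10, 2028 + 15 calendar days = Dec 25, 2028.
Dec 25, 2028 is a listed holiday, so it moves to the next business day, Dec 26, 2028 (Tuesday).
Final deadline: Dec 26, 2028.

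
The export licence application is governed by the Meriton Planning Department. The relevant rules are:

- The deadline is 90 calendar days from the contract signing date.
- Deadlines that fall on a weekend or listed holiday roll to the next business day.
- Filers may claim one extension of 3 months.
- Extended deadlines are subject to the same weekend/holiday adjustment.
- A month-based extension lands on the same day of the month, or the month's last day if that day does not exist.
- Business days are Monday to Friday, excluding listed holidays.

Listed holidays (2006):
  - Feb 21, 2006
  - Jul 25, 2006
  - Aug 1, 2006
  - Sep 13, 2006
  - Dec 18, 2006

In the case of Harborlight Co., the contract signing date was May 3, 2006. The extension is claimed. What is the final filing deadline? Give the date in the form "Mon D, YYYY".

90 calendar days after May 3, 2006 is Aug 1, 2006.
Because Aug 1, 2006 is a listed holiday, the deadline becomes Aug 2, 2006 (Wednesday).
Applying the 3 months extension: 3 months after Aug 2, 2006 is Nov 2, 2006.
Nov 2, 2006 (Thursday) is already a business day.
The final due date is Nov 2, 2006.

Nov 2, 2006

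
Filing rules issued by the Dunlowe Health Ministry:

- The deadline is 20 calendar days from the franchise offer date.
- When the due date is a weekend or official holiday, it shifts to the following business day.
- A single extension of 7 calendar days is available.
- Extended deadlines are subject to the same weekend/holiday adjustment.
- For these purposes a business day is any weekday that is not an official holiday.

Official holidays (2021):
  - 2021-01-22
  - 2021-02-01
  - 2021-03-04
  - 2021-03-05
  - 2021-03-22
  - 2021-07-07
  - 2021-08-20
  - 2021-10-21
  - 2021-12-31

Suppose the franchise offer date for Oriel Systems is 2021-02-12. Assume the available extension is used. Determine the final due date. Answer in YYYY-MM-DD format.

2021-03-15

Trigger date 2021-02-12 + 20 calendar days = 2021-03-04.
2021-03-04 is a listed holiday, so it moves to the next business day, 2021-03-08 (Monday).
With the 7-day extension, 2021-03-08 becomes 2021-03-15.
2021-03-15 is a Monday and not a listed holiday, so it stands.
The final due date is 2021-03-15.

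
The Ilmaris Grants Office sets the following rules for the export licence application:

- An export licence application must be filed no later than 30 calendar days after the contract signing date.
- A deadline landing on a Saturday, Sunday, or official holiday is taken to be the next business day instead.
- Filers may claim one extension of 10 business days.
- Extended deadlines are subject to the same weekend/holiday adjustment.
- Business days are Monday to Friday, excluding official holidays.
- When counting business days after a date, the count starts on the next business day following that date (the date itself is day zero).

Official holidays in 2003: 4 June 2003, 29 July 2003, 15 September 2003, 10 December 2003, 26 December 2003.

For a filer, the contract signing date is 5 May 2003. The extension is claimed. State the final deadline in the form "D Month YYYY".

19 June 2003

Trigger date 5 May 2003 + 30 calendar days = 4 June 2003.
Because 4 June 2003 is a listed holiday, the deadline becomes 5 June 2003 (Thursday).
Applying the 10-business-day extension: 10 business days after 5 June 2003 is 19 June 2003.
19 June 2003 (Thursday) is already a business day.
The final due date is 19 June 2003.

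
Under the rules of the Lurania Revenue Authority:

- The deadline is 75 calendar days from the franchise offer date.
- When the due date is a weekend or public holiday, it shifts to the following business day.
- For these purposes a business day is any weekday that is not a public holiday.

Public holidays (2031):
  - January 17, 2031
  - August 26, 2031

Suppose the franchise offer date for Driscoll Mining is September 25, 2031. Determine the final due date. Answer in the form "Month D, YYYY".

75 calendar days after September 25, 2031 is December 9, 2031.
December 9, 2031 is a Tuesday and not a listed holiday, so it stands.
Final deadline: December 9, 2031.

December 9, 2031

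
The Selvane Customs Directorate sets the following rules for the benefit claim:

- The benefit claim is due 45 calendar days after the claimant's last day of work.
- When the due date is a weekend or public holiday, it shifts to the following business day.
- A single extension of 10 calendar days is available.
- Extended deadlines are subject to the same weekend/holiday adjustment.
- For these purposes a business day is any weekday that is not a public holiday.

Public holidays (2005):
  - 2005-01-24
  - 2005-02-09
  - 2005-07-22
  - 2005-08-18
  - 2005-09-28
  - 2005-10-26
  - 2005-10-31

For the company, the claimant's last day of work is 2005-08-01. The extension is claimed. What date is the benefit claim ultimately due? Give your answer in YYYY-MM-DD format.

2005-09-26

45 calendar days after 2005-08-01 is 2005-09-15.
2005-09-15 is a Thursday and not a listed holiday, so it stands.
Add the 10 calendar-day extension to 2005-09-15: 2005-09-25.
2005-09-25 is a Sunday; the next business day is 2005-09-26 (Monday).
So the filing is due 2005-09-26.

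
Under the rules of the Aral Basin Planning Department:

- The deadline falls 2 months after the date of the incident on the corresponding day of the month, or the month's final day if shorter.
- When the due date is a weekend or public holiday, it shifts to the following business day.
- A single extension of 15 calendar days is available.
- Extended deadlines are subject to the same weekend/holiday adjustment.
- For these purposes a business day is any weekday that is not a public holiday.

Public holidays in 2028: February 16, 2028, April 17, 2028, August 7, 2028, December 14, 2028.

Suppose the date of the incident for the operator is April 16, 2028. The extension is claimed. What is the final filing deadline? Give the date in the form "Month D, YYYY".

July 3, 2028

Moving 2 months forward from April 16, 2028 on the corresponding day gives June 16, 2028.
June 16, 2028 (Friday) is already a business day.
With the 15-day extension, June 16, 2028 becomes July 1, 2028.
July 1, 2028 falls on a Saturday. Rolling to the next business day gives July 3, 2028, a Monday.
The final due date is July 3, 2028.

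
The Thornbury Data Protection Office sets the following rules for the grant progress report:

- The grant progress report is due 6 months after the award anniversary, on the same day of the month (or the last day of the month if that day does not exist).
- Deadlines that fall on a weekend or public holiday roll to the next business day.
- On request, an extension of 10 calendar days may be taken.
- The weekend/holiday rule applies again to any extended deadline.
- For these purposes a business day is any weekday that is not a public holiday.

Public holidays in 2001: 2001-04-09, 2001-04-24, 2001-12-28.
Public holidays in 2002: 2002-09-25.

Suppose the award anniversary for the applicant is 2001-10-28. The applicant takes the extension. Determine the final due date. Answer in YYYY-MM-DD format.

6 months after 2001-10-28, on the same day of the month, is 2002-04-28.
2002-04-28 is a Sunday; the next business day is 2002-04-29 (Monday).
The 10-calendar-day extension moves the deadline from 2002-04-29 to 2002-05-09.
2002-05-09 is a Thursday and not a listed holiday, so it stands.
Final deadline: 2002-05-09.

2002-05-09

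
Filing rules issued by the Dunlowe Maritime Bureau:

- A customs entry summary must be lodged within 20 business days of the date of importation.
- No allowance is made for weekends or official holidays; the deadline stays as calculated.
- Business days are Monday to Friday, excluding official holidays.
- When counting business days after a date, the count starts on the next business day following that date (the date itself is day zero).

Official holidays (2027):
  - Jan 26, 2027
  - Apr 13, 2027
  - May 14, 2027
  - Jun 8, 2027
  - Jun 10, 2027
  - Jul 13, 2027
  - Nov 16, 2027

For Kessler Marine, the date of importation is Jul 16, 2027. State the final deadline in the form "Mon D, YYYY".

Aug 13, 2027

Starting the day after Jul 16, 2027 and counting 20 business days lands on Aug 13, 2027.
No adjustment is made for weekends or holidays, so Aug 13, 2027 stands.
The final due date is Aug 13, 2027.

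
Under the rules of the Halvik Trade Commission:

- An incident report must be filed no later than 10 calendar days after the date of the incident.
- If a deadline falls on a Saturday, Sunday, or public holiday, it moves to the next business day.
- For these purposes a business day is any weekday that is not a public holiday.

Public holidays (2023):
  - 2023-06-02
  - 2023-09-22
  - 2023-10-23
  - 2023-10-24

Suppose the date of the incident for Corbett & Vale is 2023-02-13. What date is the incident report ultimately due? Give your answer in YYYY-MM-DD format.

2023-02-23

10 calendar days after 2023-02-13 is 2023-02-23.
2023-02-23 is a Thursday and not a listed holiday, so it stands.
Final deadline: 2023-02-23.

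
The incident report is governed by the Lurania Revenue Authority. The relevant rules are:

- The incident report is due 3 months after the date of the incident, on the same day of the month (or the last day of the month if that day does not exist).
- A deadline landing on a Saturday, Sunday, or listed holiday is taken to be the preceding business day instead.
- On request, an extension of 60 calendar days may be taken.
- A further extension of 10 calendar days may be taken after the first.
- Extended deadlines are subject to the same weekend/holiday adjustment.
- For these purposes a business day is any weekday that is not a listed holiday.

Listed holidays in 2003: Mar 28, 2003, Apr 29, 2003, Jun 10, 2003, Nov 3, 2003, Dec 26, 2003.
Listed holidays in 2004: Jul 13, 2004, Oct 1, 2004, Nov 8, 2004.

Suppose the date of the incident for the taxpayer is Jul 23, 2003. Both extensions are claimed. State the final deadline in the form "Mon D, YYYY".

Jan 1, 2004

Moving 3 months forward from Jul 23, 2003 on the corresponding day gives Oct 23, 2003.
Oct 23, 2003 falls on a Thursday, which is a business day, so no adjustment is needed.
Applying the 60-calendar-day extension: Oct 23, 2003 + 60 days = Dec 22, 2003.
Dec 22, 2003 (Monday) is already a business day.
Applying the 10-calendar-day extension: Dec 22, 2003 + 10 days = Jan 1, 2004.
Jan 1, 2004 falls on a Thursday, which is a business day, so no adjustment is needed.
Deadline: Jan 1, 2004.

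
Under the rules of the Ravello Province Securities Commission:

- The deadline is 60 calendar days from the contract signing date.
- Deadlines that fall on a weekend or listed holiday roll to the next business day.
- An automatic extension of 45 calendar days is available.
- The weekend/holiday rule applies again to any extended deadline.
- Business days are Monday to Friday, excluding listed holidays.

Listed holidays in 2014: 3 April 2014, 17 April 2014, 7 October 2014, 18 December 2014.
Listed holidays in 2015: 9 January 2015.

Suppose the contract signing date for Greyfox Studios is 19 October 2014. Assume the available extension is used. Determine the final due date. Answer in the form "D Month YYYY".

2 February 2015

From 19 October 2014, 60 calendar days later is 18 December 2014.
18 December 2014 is a listed holiday; the next business day is 19 December 2014 (Friday).
Add the 45 calendar-day extension to 19 December 2014: 2 February 2015.
Since 2 February 2015 is a Monday and not a holiday, the date is unchanged.
The final due date is 2 February 2015.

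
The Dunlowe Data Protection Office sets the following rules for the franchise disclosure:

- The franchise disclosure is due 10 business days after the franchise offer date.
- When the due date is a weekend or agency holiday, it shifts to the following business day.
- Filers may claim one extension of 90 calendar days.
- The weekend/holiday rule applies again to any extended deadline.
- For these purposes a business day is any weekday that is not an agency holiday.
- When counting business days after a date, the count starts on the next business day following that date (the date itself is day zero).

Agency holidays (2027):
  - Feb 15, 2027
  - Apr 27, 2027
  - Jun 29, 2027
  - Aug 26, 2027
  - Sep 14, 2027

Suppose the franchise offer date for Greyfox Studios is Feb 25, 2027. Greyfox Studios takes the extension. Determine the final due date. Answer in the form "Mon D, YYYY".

Jun 9, 2027

Counting 10 business days after Feb 25, 2027 (skipping weekends and listed holidays) reaches Mar 11, 2027.
Mar 11, 2027 (Thursday) is already a business day.
The 90-calendar-day extension moves the deadline from Mar 11, 2027 to Jun 9, 2027.
Jun 9, 2027 falls on a Wednesday, which is a business day, so no adjustment is needed.
The final due date is Jun 9, 2027.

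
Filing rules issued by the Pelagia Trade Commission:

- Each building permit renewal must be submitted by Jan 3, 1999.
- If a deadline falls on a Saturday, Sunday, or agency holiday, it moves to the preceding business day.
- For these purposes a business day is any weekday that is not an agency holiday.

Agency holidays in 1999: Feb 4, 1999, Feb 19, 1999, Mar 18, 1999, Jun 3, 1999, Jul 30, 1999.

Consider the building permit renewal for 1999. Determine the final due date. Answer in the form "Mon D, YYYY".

Jan 1, 1999

The statutory due date is Jan 3, 1999.
Jan 3, 1999 is a Sunday; the preceding business day is Jan 1, 1999 (Friday).
The final due date is Jan 1, 1999.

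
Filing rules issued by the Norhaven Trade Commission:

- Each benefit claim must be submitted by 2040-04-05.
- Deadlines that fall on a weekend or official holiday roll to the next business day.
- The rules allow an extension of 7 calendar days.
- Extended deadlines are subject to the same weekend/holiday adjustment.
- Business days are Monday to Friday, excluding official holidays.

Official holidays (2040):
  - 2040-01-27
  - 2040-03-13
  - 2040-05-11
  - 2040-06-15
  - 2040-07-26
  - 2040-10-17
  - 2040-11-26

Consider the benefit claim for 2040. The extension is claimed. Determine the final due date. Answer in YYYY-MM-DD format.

2040-04-12

Start from the fixed due date, 2040-04-05.
2040-04-05 is a Thursday and not a listed holiday, so it stands.
With the 7-day extension, 2040-04-05 becomes 2040-04-12.
2040-04-12 falls on a Thursday, which is a business day, so no adjustment is needed.
Final deadline: 2040-04-12.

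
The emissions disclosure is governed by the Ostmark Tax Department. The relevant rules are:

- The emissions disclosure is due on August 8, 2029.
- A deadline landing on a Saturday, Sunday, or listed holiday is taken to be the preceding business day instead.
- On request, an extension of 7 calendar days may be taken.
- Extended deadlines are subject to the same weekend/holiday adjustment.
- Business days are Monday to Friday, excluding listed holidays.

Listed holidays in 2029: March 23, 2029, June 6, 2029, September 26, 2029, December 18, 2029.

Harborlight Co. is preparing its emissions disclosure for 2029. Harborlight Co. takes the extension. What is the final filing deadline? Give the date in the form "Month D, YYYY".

August 15, 2029

Start from the fixed due date, August 8, 2029.
August 8, 2029 falls on a Wednesday, which is a business day, so no adjustment is needed.
With the 7-day extension, August 8, 2029 becomes August 15, 2029.
August 15, 2029 is a Wednesday and not a listed holiday, so it stands.
Final deadline: August 15, 2029.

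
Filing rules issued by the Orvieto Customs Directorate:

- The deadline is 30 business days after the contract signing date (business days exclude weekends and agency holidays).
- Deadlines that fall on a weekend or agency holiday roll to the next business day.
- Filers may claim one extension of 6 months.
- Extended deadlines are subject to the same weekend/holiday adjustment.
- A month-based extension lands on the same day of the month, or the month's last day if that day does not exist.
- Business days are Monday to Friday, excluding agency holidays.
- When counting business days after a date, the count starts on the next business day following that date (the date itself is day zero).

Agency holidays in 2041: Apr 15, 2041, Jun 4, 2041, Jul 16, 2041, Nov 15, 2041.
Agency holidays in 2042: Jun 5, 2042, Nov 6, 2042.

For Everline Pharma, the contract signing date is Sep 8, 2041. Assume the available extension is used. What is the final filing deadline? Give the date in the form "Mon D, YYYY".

Counting 30 business days after Sep 8, 2041 (skipping weekends and listed holidays) reaches Oct 18, 2041.
Oct 18, 2041 is a Friday and not a listed holiday, so it stands.
Applying the 6 months extension: 6 months after Oct 18, 2041 is Apr 18, 2042.
Apr 18, 2042 is a Friday and not a listed holiday, so it stands.
The final due date is Apr 18, 2042.

Apr 18, 2042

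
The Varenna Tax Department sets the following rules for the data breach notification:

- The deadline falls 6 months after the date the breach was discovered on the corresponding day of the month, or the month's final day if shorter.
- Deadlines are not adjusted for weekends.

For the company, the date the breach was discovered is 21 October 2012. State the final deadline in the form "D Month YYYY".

6 months from 21 October 2012 is 21 April 2013.
No adjustment is made for weekends or holidays, so 21 April 2013 stands.
Final deadline: 21 April 2013.

21 April 2013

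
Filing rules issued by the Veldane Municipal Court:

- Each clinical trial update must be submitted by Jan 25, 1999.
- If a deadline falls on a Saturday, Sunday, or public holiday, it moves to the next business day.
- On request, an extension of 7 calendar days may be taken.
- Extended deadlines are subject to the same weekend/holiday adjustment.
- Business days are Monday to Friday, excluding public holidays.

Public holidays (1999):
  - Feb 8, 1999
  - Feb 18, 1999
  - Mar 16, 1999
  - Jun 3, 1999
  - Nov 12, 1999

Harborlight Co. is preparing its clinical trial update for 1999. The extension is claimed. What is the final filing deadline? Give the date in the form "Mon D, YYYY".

Feb 1, 1999

Start from the fixed due date, Jan 25, 1999.
Since Jan 25, 1999 is a Monday and not a holiday, the date is unchanged.
The 7-calendar-day extension moves the deadline from Jan 25, 1999 to Feb 1, 1999.
Feb 1, 1999 (Monday) is already a business day.
The final due date is Feb 1, 1999.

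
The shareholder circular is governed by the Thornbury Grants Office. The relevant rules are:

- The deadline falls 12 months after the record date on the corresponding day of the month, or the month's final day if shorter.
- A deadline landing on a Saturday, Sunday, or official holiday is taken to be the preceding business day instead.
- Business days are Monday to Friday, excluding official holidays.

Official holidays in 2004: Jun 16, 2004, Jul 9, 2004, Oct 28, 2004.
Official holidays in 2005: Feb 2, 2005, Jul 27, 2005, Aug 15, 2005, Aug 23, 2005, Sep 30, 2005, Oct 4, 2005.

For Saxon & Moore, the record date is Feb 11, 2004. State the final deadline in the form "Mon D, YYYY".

Feb 11, 2005

12 months from Feb 11, 2004 is Feb 11, 2005.
Since Feb 11, 2005 is a Friday and not a holiday, the date is unchanged.
Deadline: Feb 11, 2005.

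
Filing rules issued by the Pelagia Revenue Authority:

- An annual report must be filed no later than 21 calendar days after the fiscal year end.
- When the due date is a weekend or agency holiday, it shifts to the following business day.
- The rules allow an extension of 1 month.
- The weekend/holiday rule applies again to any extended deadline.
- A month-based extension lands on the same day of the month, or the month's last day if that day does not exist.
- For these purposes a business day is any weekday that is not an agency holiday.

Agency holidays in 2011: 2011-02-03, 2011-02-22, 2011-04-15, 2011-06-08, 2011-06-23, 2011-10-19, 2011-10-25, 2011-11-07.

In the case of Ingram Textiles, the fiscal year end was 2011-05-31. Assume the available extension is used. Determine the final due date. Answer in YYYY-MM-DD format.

Adding 21 calendar days to 2011-05-31 gives 2011-06-21.
Since 2011-06-21 is a Tuesday and not a holiday, the date is unchanged.
Applying the 1 month extension: 1 month after 2011-06-21 is 2011-07-21.
Since 2011-07-21 is a Thursday and not a holiday, the date is unchanged.
Deadline: 2011-07-21.

2011-07-21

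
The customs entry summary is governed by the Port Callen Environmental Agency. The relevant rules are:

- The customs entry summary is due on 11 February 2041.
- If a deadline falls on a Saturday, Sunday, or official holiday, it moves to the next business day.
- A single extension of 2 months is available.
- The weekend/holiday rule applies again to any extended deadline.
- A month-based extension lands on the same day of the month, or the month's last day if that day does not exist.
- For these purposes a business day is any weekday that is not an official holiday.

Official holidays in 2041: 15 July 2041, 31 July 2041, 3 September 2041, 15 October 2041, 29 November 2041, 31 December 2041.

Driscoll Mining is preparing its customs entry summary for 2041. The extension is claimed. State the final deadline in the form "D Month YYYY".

The stated deadline is 11 February 2041.
Since 11 February 2041 is a Monday and not a holiday, the date is unchanged.
Applying the 2 months extension: 2 months after 11 February 2041 is 11 April 2041.
11 April 2041 (Thursday) is already a business day.
Final deadline: 11 April 2041.

11 April 2041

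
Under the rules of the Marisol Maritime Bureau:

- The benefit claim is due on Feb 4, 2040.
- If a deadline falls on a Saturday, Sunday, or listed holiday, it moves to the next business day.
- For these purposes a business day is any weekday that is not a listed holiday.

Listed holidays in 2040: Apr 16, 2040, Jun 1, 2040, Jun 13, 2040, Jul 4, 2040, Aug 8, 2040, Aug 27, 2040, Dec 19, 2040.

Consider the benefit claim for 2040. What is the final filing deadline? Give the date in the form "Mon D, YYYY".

Start from the fixed due date, Feb 4, 2040.
Feb 4, 2040 is a Saturday, so it moves to the next business day, Feb 6, 2040 (Monday).
Final deadline: Feb 6, 2040.

Feb 6, 2040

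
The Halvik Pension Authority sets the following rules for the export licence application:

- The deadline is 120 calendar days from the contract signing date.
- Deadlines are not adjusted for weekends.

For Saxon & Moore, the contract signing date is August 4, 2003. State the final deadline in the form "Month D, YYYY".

December 2, 2003

Adding 120 calendar days to August 4, 2003 gives December 2, 2003.
December 2, 2003 falls on a Tuesday. The rules make no weekend/holiday allowance, so it remains December 2, 2003.
Final deadline: December 2, 2003.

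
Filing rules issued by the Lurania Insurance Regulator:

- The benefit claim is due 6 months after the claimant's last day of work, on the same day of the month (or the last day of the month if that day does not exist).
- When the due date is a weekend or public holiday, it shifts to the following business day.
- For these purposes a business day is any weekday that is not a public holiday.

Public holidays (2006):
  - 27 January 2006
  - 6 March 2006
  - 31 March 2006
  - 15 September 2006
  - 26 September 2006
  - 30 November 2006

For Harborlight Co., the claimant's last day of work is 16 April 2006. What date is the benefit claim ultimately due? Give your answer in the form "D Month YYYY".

16 October 2006

6 months after 16 April 2006, on the same day of the month, is 16 October 2006.
16 October 2006 is a Monday and not a listed holiday, so it stands.
Final deadline: 16 October 2006.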